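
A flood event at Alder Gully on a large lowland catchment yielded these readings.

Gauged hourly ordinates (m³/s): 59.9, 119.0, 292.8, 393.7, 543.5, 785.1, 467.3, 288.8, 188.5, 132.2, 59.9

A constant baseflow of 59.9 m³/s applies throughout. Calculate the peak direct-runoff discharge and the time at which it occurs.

Subtracting baseflow gives direct-runoff ordinates: 0.0, 59.1, 232.9, 333.8, 483.6, 725.2, 407.4, 228.9, 128.6, 72.3, 0.0 m³/s.
The maximum is 725.2 m³/s, occurring at the reading for t = 5 h.

Q_p = 725.2 m³/s at t = 5 h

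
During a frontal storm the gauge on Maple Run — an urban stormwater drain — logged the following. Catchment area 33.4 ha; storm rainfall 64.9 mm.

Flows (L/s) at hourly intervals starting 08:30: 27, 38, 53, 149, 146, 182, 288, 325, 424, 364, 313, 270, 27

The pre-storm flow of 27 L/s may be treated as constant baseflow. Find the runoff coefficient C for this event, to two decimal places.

ΣQ_DR = 2255 L/s; V = ΣQ_DR·Δt = 8.118 × 10^6 L.
Runoff depth d = V / A = 24.31 mm.
C = d / P = 24.31 / 64.9 = 0.37.

C ≈ 0.37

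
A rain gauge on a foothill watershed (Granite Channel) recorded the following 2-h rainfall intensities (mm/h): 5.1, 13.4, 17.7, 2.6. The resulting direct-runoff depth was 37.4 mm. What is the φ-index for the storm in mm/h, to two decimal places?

Only the 2 blocks with intensity above φ contribute runoff: 13.4, 17.7 mm/h.
Σ(I−φ)·Δt = d  ⇒  (13.4+17.7 − 2φ)·2 = 37.4
φ = (31.10 − 37.4/2) / 2 = 6.20 mm/h.

φ ≈ 6.20 mm/h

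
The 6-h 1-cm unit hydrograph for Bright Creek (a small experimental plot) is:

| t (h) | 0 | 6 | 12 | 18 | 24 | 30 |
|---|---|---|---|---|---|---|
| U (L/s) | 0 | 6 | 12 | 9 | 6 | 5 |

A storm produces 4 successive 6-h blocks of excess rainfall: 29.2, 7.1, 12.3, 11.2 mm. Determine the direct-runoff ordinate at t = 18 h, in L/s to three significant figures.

By discrete convolution, Q_j = Σ (P_i / 10 mm) · U_{j−i}.
At t = 18 h (j=3): Q = (29.2/10)·9 + (7.1/10)·12 + (12.3/10)·6 + (11.2/10)·0 = 42.2 L/s.

Q ≈ 42.2 L/s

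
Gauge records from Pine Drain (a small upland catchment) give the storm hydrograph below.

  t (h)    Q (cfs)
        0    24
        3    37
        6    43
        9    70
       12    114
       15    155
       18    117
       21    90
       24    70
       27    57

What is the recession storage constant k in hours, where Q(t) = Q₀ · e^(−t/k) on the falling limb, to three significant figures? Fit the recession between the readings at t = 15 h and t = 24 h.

On the falling limb, Q drops from 155 to 70 cfs between t = 15 h and t = 24 h (Δt = 9 h).
k = −Δt / ln(Q₂/Q₁) = −9 / ln(70/155) = 11.3 h.

k ≈ 11.3 h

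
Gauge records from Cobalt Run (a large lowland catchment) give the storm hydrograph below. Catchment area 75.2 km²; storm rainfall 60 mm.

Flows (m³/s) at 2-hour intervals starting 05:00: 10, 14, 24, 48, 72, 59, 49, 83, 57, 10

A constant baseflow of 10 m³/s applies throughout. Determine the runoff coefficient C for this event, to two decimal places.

C ≈ 0.52

ΣQ_DR = 326.0 m³/s; V = ΣQ_DR·Δt = 2.347 × 10^6 m³.
Runoff depth d = V / A = 31.21 mm.
C = d / P = 31.21 / 60 = 0.52.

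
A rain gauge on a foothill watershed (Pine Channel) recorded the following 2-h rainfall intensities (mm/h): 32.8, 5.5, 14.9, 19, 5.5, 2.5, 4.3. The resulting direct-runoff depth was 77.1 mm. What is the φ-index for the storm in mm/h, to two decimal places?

φ ≈ 9.38 mm/h

Only the 3 blocks with intensity above φ contribute runoff: 32.8, 14.9, 19 mm/h.
Σ(I−φ)·Δt = d  ⇒  (32.8+14.9+19 − 3φ)·2 = 77.1
φ = (66.70 − 77.1/2) / 3 = 9.38 mm/h.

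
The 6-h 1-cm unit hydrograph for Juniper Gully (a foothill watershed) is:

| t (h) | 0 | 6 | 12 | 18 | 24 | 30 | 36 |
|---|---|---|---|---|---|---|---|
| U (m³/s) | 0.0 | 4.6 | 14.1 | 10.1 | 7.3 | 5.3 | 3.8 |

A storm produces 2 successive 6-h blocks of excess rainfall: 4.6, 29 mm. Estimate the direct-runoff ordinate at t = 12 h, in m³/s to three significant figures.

Q ≈ 19.8 m³/s

By discrete convolution, Q_j = Σ (P_i / 10 mm) · U_{j−i}.
At t = 12 h (j=2): Q = (4.6/10)·14.1 + (29/10)·4.6 = 19.8 m³/s.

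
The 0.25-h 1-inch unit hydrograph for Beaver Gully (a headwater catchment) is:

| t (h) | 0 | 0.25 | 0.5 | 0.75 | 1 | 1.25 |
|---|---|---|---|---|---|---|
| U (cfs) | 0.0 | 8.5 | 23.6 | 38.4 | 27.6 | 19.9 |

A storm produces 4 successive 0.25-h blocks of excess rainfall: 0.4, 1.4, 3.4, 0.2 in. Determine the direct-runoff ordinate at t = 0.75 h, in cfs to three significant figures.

By discrete convolution, Q_j = Σ (P_i / 1 in) · U_{j−i}.
At t = 0.75 h (j=3): Q = (0.4/1)·38.4 + (1.4/1)·23.6 + (3.4/1)·8.5 + (0.2/1)·0.0 = 77.3 cfs.

Q ≈ 77.3 cfs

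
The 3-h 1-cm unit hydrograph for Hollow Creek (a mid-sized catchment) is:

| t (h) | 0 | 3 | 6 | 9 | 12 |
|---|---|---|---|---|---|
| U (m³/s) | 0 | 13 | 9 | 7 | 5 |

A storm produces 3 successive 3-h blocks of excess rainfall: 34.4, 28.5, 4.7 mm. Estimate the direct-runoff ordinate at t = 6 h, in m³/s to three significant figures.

Q ≈ 68.0 m³/s

By discrete convolution, Q_j = Σ (P_i / 10 mm) · U_{j−i}.
At t = 6 h (j=2): Q = (34.4/10)·9 + (28.5/10)·13 + (4.7/10)·0 = 68.0 m³/s.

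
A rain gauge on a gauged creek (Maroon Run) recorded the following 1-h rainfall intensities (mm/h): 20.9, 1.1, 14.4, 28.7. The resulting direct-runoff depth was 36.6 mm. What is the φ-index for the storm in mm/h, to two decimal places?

Only the 3 blocks with intensity above φ contribute runoff: 20.9, 14.4, 28.7 mm/h.
Σ(I−φ)·Δt = d  ⇒  (20.9+14.4+28.7 − 3φ)·1 = 36.6
φ = (64.00 − 36.6/1) / 3 = 9.13 mm/h.

φ ≈ 9.13 mm/h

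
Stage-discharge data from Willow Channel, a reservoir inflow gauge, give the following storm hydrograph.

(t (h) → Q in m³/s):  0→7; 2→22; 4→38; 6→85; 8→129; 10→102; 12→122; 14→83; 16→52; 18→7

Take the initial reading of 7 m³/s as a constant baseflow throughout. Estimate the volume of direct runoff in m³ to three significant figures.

Direct-runoff ordinates (Q − Q_b): 0.0, 15.0, 31.0, 78.0, 122.0, 95.0, 115.0, 76.0, 45.0, 0.0 m³/s.
ΣQ_DR = 577.0 m³/s.
With Δt = 2 h = 7200 s, V = ΣQ_DR · Δt = 577.0 × 7200 = 4.15 × 10^6 m³.

V ≈ 4.15 × 10^6 m³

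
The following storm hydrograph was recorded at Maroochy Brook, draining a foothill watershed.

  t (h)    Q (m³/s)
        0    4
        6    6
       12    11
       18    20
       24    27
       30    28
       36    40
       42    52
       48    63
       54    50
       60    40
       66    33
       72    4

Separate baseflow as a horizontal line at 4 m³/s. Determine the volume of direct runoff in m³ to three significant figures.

Direct-runoff ordinates (Q − Q_b): 0.0, 2.0, 7.0, 16.0, 23.0, 24.0, 36.0, 48.0, 59.0, 46.0, 36.0, 29.0, 0.0 m³/s.
ΣQ_DR = 326.0 m³/s.
With Δt = 6 h = 21600 s, V = ΣQ_DR · Δt = 326.0 × 21600 = 7.04 × 10^6 m³.

V ≈ 7.04 × 10^6 m³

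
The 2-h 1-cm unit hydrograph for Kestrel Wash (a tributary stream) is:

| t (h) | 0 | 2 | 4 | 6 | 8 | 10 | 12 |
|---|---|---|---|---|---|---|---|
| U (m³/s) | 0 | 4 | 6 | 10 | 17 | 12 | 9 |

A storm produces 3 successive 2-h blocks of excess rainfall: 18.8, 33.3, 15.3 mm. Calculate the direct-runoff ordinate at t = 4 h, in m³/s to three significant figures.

By discrete convolution, Q_j = Σ (P_i / 10 mm) · U_{j−i}.
At t = 4 h (j=2): Q = (18.8/10)·6 + (33.3/10)·4 + (15.3/10)·0 = 24.6 m³/s.

Q ≈ 24.6 m³/s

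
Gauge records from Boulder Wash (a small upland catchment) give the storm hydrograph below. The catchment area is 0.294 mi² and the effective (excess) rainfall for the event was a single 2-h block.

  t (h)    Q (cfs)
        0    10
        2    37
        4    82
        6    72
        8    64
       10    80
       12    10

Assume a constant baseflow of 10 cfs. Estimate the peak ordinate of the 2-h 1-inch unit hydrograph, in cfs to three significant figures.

U_p ≈ 24.0 cfs

Direct runoff: 0.0, 27.0, 72.0, 62.0, 54.0, 70.0, 0.0 cfs; ΣQ_DR = 285.0 cfs, peak = 72.0 cfs.
Runoff depth d = ΣQ_DR·Δt / A = 285.0 × 7200 / (0.294 mi²) = 3.004 in.
The 1-inch UH is the DRH scaled by (1 in)/d, so U_p = 72.0 × 1/3.004 = 24.0 cfs.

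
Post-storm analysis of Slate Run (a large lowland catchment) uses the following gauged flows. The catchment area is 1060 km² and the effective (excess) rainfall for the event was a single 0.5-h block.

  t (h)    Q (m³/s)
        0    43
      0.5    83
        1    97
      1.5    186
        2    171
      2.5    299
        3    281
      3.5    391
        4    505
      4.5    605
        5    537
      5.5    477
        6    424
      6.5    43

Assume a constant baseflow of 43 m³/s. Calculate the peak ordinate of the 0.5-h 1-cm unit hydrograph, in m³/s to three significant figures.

U_p ≈ 935 m³/s

Direct runoff: 0.0, 40.0, 54.0, 143.0, 128.0, 256.0, 238.0, 348.0, 462.0, 562.0, 494.0, 434.0, 381.0, 0.0 m³/s; ΣQ_DR = 3540 m³/s, peak = 562.0 m³/s.
Runoff depth d = ΣQ_DR·Δt / A = 3540 × 1800 / (1060 km²) = 6.011 mm.
The 1-cm UH is the DRH scaled by (10 mm)/d, so U_p = 562.0 × 10/6.011 = 935 m³/s.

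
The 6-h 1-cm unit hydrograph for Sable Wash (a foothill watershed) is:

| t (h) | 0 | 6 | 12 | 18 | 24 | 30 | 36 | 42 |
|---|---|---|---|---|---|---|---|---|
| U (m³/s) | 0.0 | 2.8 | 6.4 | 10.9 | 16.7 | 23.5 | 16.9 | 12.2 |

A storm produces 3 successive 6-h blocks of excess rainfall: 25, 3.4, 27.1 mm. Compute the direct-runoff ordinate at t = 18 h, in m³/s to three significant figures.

By discrete convolution, Q_j = Σ (P_i / 10 mm) · U_{j−i}.
At t = 18 h (j=3): Q = (25/10)·10.9 + (3.4/10)·6.4 + (27.1/10)·2.8 = 37.0 m³/s.

Q ≈ 37.0 m³/s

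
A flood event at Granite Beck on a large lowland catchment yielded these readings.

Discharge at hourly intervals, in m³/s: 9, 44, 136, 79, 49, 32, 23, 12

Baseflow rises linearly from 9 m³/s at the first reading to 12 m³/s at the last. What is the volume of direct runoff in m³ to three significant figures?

Direct-runoff ordinates (Q − Q_b): 0.00, 34.57, 126.14, 68.71, 38.29, 20.86, 11.43, 0.00 m³/s.
ΣQ_DR = 300.0 m³/s.
With Δt = 1 h = 3600 s, V = ΣQ_DR · Δt = 300.0 × 3600 = 1.08 × 10^6 m³.

V ≈ 1.08 × 10^6 m³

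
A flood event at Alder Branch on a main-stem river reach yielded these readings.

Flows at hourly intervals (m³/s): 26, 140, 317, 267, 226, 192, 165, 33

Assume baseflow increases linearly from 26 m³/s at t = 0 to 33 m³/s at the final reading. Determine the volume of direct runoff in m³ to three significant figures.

V ≈ 4.07 × 10^6 m³

Direct-runoff ordinates (Q − Q_b): 0.00, 113.00, 289.00, 238.00, 196.00, 161.00, 133.00, 0.00 m³/s.
ΣQ_DR = 1130 m³/s.
With Δt = 1 h = 3600 s, V = ΣQ_DR · Δt = 1130 × 3600 = 4.07 × 10^6 m³.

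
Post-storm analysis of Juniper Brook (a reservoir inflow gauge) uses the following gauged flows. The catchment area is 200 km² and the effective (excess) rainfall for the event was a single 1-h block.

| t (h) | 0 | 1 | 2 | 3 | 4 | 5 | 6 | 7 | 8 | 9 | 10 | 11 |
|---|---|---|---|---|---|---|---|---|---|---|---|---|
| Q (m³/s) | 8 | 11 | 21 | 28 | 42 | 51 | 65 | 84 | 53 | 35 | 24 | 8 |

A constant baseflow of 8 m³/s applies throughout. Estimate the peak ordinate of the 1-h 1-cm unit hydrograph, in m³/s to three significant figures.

Direct runoff: 0.0, 3.0, 13.0, 20.0, 34.0, 43.0, 57.0, 76.0, 45.0, 27.0, 16.0, 0.0 m³/s; ΣQ_DR = 334.0 m³/s, peak = 76.0 m³/s.
Runoff depth d = ΣQ_DR·Δt / A = 334.0 × 3600 / (200 km²) = 6.012 mm.
The 1-cm UH is the DRH scaled by (10 mm)/d, so U_p = 76.0 × 10/6.012 = 126 m³/s.

U_p ≈ 126 m³/s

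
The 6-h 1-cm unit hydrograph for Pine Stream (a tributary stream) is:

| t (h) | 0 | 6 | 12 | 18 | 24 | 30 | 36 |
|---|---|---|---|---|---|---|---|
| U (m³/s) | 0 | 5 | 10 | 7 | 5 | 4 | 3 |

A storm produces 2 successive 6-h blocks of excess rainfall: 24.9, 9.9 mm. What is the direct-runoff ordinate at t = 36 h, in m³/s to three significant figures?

By discrete convolution, Q_j = Σ (P_i / 10 mm) · U_{j−i}.
At t = 36 h (j=6): Q = (24.9/10)·3 + (9.9/10)·4 = 11.4 m³/s.

Q ≈ 11.4 m³/s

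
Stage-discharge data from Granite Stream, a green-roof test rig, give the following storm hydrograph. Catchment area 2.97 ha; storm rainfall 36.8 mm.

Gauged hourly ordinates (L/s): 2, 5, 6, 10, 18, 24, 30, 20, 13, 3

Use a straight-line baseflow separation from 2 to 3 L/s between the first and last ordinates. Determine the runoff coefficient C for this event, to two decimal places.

C ≈ 0.35

ΣQ_DR = 106.0 L/s; V = ΣQ_DR·Δt = 3.816 × 10^5 L.
Runoff depth d = V / A = 12.85 mm.
C = d / P = 12.85 / 36.8 = 0.35.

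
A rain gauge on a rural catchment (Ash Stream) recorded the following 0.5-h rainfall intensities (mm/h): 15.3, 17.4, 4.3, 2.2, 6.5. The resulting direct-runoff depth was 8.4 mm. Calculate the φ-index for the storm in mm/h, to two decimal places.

Only the 2 blocks with intensity above φ contribute runoff: 15.3, 17.4 mm/h.
Σ(I−φ)·Δt = d  ⇒  (15.3+17.4 − 2φ)·0.5 = 8.4
φ = (32.70 − 8.4/0.5) / 2 = 7.95 mm/h.

φ ≈ 7.95 mm/h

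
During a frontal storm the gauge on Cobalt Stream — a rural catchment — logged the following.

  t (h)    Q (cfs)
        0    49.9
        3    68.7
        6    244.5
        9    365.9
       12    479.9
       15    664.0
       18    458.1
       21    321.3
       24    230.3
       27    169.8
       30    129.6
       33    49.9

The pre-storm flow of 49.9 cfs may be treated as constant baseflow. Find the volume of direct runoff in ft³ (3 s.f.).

Direct-runoff ordinates (Q − Q_b): 0.0, 18.8, 194.6, 316.0, 430.0, 614.1, 408.2, 271.4, 180.4, 119.9, 79.7, 0.0 cfs.
ΣQ_DR = 2633 cfs.
With Δt = 3 h = 10800 s, V = ΣQ_DR · Δt = 2633 × 10800 = 2.84 × 10^7 ft³.

V ≈ 2.84 × 10^7 ft³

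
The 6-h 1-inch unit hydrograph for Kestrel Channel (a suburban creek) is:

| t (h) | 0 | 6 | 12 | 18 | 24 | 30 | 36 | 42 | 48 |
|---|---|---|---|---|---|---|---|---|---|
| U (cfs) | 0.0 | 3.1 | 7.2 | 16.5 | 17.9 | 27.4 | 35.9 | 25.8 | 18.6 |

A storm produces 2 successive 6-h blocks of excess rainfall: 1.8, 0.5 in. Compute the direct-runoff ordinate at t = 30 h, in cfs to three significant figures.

Q ≈ 58.3 cfs

By discrete convolution, Q_j = Σ (P_i / 1 in) · U_{j−i}.
At t = 30 h (j=5): Q = (1.8/1)·27.4 + (0.5/1)·17.9 = 58.3 cfs.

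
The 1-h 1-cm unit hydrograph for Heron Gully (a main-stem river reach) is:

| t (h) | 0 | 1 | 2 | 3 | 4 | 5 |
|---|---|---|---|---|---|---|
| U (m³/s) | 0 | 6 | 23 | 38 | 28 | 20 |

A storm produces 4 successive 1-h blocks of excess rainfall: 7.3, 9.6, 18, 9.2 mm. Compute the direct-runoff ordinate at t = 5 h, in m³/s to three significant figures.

Q ≈ 131 m³/s

By discrete convolution, Q_j = Σ (P_i / 10 mm) · U_{j−i}.
At t = 5 h (j=5): Q = (7.3/10)·20 + (9.6/10)·28 + (18/10)·38 + (9.2/10)·23 = 131 m³/s.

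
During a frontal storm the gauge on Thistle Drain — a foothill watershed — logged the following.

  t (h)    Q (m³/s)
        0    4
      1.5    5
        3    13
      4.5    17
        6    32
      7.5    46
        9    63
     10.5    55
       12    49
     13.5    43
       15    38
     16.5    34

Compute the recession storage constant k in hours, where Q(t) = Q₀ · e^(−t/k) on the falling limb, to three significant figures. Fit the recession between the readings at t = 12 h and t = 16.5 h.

On the falling limb, Q drops from 49 to 34 m³/s between t = 12 h and t = 16.5 h (Δt = 4.5 h).
k = −Δt / ln(Q₂/Q₁) = −4.5 / ln(34/49) = 12.3 h.

k ≈ 12.3 h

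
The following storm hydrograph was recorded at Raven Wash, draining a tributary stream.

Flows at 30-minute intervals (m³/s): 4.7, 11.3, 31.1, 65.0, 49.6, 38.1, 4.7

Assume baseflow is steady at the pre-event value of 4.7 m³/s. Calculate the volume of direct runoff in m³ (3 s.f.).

V ≈ 3.09 × 10^5 m³

Direct-runoff ordinates (Q − Q_b): 0.0, 6.6, 26.4, 60.3, 44.9, 33.4, 0.0 m³/s.
ΣQ_DR = 171.6 m³/s.
With Δt = 0.5 h = 1800 s, V = ΣQ_DR · Δt = 171.6 × 1800 = 3.09 × 10^5 m³.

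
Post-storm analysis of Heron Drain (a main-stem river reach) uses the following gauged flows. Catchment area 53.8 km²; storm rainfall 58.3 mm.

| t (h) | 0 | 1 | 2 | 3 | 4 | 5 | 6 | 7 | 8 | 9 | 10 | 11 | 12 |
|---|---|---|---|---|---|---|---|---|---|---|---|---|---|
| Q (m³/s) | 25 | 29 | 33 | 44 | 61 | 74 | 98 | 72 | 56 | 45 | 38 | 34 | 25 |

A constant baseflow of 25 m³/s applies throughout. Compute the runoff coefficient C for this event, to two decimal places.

C ≈ 0.35

ΣQ_DR = 309.0 m³/s; V = ΣQ_DR·Δt = 1.112 × 10^6 m³.
Runoff depth d = V / A = 20.68 mm.
C = d / P = 20.68 / 58.3 = 0.35.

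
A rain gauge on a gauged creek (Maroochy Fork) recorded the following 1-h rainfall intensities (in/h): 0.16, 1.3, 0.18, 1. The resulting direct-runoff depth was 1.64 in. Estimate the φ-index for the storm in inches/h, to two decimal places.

φ ≈ 0.33 in/h

Only the 2 blocks with intensity above φ contribute runoff: 1.3, 1 in/h.
Σ(I−φ)·Δt = d  ⇒  (1.3+1 − 2φ)·1 = 1.64
φ = (2.300 − 1.64/1) / 2 = 0.33 in/h.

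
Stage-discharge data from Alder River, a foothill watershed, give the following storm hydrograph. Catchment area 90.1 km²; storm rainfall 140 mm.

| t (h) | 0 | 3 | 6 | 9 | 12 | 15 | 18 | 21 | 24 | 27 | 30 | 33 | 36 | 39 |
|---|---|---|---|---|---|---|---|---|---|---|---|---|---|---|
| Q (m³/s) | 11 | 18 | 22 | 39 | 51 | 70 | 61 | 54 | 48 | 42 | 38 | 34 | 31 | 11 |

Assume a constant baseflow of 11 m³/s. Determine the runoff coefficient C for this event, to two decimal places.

C ≈ 0.32

ΣQ_DR = 376.0 m³/s; V = ΣQ_DR·Δt = 4.061 × 10^6 m³.
Runoff depth d = V / A = 45.07 mm.
C = d / P = 45.07 / 140 = 0.32.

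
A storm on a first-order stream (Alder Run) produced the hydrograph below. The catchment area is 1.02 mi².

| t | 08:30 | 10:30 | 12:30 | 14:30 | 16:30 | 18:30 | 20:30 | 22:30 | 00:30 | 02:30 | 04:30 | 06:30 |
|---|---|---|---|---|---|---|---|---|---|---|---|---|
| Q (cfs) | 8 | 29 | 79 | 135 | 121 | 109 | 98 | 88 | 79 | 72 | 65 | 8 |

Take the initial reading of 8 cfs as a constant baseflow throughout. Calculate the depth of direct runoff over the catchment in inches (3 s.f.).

d ≈ 2.42 in

Direct runoff: 0.0, 21.0, 71.0, 127.0, 113.0, 101.0, 90.0, 80.0, 71.0, 64.0, 57.0, 0.0 cfs; ΣQ_DR = 795.0 cfs.
V = ΣQ_DR · Δt = 795.0 × 7200 s = 5.724 × 10^6 ft³.
Over A = 1.02 mi², depth = V / A = 2.42 in.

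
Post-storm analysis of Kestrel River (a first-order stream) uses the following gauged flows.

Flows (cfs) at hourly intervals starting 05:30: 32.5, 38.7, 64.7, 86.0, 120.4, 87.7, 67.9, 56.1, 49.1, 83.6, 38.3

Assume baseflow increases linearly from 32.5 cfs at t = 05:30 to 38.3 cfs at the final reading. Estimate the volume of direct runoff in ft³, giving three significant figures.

Direct-runoff ordinates (Q − Q_b): 0.00, 5.62, 31.04, 51.76, 85.58, 52.30, 31.92, 19.54, 11.96, 45.88, 0.00 cfs.
ΣQ_DR = 335.6 cfs.
With Δt = 1 h = 3600 s, V = ΣQ_DR · Δt = 335.6 × 3600 = 1.21 × 10^6 ft³.

V ≈ 1.21 × 10^6 ft³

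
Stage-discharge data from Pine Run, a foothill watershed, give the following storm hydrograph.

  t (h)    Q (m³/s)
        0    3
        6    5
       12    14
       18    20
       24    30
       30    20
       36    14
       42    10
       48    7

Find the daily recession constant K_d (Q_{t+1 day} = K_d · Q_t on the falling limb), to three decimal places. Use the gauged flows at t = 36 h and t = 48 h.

K_d ≈ 0.250

Between t = 36 h and t = 48 h the flow falls from 14 to 7 m³/s over 2×6 h = 12 h.
Per-interval ratio K = (7/14)^(1/2) = 0.7071; K_d = K^(24/6) = 0.250.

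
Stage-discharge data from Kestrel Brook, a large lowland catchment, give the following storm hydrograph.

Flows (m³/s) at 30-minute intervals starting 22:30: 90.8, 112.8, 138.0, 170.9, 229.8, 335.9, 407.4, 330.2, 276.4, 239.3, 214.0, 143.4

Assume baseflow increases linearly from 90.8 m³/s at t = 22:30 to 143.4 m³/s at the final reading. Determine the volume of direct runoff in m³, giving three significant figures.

V ≈ 2.31 × 10^6 m³

Direct-runoff ordinates (Q − Q_b): 0.00, 17.22, 37.64, 65.75, 119.87, 221.19, 287.91, 205.93, 147.35, 105.46, 75.38, 0.00 m³/s.
ΣQ_DR = 1284 m³/s.
With Δt = 0.5 h = 1800 s, V = ΣQ_DR · Δt = 1284 × 1800 = 2.31 × 10^6 m³.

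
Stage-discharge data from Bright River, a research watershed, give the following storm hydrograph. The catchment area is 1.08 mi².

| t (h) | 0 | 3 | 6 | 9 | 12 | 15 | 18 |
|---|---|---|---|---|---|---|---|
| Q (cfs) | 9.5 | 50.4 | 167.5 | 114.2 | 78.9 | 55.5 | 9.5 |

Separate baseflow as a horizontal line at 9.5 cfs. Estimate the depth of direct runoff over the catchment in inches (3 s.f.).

Direct runoff: 0.0, 40.9, 158.0, 104.7, 69.4, 46.0, 0.0 cfs; ΣQ_DR = 419.0 cfs.
V = ΣQ_DR · Δt = 419.0 × 10800 s = 4.525 × 10^6 ft³.
Over A = 1.08 mi², depth = V / A = 1.80 in.

d ≈ 1.80 in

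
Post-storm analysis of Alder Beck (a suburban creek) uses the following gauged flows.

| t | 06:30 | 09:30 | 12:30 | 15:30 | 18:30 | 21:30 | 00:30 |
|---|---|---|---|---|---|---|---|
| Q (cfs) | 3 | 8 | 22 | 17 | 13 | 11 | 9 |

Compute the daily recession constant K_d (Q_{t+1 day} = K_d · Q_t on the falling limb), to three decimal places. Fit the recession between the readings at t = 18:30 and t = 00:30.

Between t = 18:30 and t = 00:30 the flow falls from 13 to 9 cfs over 2×3 h = 6 h.
Per-interval ratio K = (9/13)^(1/2) = 0.8321; K_d = K^(24/3) = 0.230.

K_d ≈ 0.230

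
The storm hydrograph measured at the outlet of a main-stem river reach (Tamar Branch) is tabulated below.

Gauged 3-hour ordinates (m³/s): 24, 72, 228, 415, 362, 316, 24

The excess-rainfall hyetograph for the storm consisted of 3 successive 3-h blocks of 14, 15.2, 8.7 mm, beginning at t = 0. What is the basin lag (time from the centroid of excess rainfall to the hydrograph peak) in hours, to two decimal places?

Centroid of excess rainfall: t_c = Σ P_i·t̄_i / ΣP_i = 4.0805 h (block centres at 1.5, 4.5, 7.5 h).
Hydrograph peak occurs at t = 9 h, so basin lag t_L = 9 − 4.0805 = 4.92 h.

t_L ≈ 4.92 h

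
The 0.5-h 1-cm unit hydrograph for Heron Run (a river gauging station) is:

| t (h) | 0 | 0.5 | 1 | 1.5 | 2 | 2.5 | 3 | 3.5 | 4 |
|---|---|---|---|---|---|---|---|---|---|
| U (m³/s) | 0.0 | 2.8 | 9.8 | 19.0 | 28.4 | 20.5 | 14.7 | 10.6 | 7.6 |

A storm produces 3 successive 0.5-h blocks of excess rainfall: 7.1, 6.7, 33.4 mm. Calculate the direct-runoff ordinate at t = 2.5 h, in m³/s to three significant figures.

By discrete convolution, Q_j = Σ (P_i / 10 mm) · U_{j−i}.
At t = 2.5 h (j=5): Q = (7.1/10)·20.5 + (6.7/10)·28.4 + (33.4/10)·19.0 = 97.0 m³/s.

Q ≈ 97.0 m³/s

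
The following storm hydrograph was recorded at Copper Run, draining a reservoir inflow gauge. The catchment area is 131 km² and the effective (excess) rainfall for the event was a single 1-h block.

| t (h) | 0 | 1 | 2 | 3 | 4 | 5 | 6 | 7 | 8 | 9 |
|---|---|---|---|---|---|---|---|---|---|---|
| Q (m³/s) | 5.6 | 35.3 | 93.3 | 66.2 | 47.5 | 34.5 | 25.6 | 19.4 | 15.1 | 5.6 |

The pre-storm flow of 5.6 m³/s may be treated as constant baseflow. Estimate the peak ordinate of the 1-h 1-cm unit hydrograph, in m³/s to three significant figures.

Direct runoff: 0.0, 29.7, 87.7, 60.6, 41.9, 28.9, 20.0, 13.8, 9.5, 0.0 m³/s; ΣQ_DR = 292.1 m³/s, peak = 87.7 m³/s.
Runoff depth d = ΣQ_DR·Δt / A = 292.1 × 3600 / (131 km²) = 8.027 mm.
The 1-cm UH is the DRH scaled by (10 mm)/d, so U_p = 87.7 × 10/8.027 = 109 m³/s.

U_p ≈ 109 m³/s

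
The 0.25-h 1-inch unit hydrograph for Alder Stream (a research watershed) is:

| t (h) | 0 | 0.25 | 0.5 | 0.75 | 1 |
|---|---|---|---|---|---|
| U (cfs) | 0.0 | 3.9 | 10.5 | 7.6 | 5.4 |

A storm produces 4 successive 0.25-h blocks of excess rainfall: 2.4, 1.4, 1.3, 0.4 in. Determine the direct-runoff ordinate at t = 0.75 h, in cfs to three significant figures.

Q ≈ 38.0 cfs

By discrete convolution, Q_j = Σ (P_i / 1 in) · U_{j−i}.
At t = 0.75 h (j=3): Q = (2.4/1)·7.6 + (1.4/1)·10.5 + (1.3/1)·3.9 + (0.4/1)·0.0 = 38.0 cfs.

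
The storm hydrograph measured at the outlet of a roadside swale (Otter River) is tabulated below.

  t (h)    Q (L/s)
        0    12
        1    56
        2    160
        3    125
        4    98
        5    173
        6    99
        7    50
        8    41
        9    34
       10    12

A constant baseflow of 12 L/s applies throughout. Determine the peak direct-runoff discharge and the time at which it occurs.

Subtracting baseflow gives direct-runoff ordinates: 0.0, 44.0, 148.0, 113.0, 86.0, 161.0, 87.0, 38.0, 29.0, 22.0, 0.0 L/s.
The maximum is 161.0 L/s, occurring at the reading for t = 5 h.

Q_p = 161.0 L/s at t = 5 h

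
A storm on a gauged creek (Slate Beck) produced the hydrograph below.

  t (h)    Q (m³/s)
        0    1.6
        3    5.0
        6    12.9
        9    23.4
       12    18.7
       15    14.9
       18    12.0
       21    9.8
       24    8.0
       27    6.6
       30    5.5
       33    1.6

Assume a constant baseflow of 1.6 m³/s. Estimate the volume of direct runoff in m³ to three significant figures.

Direct-runoff ordinates (Q − Q_b): 0.0, 3.4, 11.3, 21.8, 17.1, 13.3, 10.4, 8.2, 6.4, 5.0, 3.9, 0.0 m³/s.
ΣQ_DR = 100.8 m³/s.
With Δt = 3 h = 10800 s, V = ΣQ_DR · Δt = 100.8 × 10800 = 1.09 × 10^6 m³.

V ≈ 1.09 × 10^6 m³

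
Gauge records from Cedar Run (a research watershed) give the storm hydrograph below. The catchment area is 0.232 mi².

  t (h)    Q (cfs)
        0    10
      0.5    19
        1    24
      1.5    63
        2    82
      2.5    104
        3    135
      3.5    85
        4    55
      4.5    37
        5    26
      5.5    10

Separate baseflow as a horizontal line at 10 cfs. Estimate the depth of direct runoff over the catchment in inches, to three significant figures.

Direct runoff: 0.0, 9.0, 14.0, 53.0, 72.0, 94.0, 125.0, 75.0, 45.0, 27.0, 16.0, 0.0 cfs; ΣQ_DR = 530.0 cfs.
V = ΣQ_DR · Δt = 530.0 × 1800 s = 9.540 × 10^5 ft³.
Over A = 0.232 mi², depth = V / A = 1.77 in.

d ≈ 1.77 in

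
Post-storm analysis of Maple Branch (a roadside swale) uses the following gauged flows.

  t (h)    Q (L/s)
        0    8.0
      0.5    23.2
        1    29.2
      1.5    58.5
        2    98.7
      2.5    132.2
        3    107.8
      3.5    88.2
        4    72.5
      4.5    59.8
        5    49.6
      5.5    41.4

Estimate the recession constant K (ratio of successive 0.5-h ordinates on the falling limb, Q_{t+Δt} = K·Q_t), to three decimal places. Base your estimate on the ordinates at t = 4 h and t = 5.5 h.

K ≈ 0.830

Using the recession-limb readings at t = 4 h and t = 5.5 h: Q falls from 72.5 to 41.4 L/s over 3 intervals.
K = (Q₂/Q₁)^(1/3) = (41.4/72.5)^(1/3) = 0.830.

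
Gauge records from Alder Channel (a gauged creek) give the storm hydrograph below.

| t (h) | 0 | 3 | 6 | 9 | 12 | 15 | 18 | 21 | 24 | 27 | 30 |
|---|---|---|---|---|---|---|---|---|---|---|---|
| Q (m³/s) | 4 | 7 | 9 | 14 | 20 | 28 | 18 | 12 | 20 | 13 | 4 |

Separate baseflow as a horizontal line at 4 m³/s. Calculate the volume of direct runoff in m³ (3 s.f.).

Direct-runoff ordinates (Q − Q_b): 0.0, 3.0, 5.0, 10.0, 16.0, 24.0, 14.0, 8.0, 16.0, 9.0, 0.0 m³/s.
ΣQ_DR = 105.0 m³/s.
With Δt = 3 h = 10800 s, V = ΣQ_DR · Δt = 105.0 × 10800 = 1.13 × 10^6 m³.

V ≈ 1.13 × 10^6 m³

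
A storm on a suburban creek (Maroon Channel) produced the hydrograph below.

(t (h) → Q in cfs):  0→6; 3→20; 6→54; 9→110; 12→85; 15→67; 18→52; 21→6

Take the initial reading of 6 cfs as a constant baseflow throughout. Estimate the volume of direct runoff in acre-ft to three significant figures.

V ≈ 87.3 acre-ft

Direct-runoff ordinates (Q − Q_b): 0.0, 14.0, 48.0, 104.0, 79.0, 61.0, 46.0, 0.0 cfs.
ΣQ_DR = 352.0 cfs.
With Δt = 3 h = 10800 s, V = ΣQ_DR · Δt = 352.0 × 10800 = 3.80 × 10^6 ft³ = 87.3 acre-ft.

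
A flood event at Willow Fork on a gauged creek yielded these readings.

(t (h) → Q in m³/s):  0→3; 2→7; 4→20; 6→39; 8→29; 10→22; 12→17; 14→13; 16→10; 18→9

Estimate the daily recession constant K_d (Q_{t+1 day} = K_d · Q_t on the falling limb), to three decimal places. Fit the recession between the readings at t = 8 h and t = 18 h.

K_d ≈ 0.060

Between t = 8 h and t = 18 h the flow falls from 29 to 9 m³/s over 5×2 h = 10 h.
Per-interval ratio K = (9/29)^(1/5) = 0.7914; K_d = K^(24/2) = 0.060.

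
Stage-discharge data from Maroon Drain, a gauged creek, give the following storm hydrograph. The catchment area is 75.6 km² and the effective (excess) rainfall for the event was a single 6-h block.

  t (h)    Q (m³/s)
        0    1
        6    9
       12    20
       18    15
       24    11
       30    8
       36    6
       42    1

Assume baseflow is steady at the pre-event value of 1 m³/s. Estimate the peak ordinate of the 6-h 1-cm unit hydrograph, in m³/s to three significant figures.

Direct runoff: 0.0, 8.0, 19.0, 14.0, 10.0, 7.0, 5.0, 0.0 m³/s; ΣQ_DR = 63.00 m³/s, peak = 19.0 m³/s.
Runoff depth d = ΣQ_DR·Δt / A = 63.00 × 21600 / (75.6 km²) = 18.00 mm.
The 1-cm UH is the DRH scaled by (10 mm)/d, so U_p = 19.0 × 10/18.00 = 10.6 m³/s.

U_p ≈ 10.6 m³/s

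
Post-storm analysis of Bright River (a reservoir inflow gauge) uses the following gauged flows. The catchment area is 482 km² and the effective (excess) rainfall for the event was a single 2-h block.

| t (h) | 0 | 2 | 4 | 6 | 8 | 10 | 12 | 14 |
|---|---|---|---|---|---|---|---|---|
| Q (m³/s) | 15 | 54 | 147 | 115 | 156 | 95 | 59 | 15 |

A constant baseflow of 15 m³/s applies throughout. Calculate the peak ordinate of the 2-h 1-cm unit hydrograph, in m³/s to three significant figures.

Direct runoff: 0.0, 39.0, 132.0, 100.0, 141.0, 80.0, 44.0, 0.0 m³/s; ΣQ_DR = 536.0 m³/s, peak = 141.0 m³/s.
Runoff depth d = ΣQ_DR·Δt / A = 536.0 × 7200 / (482 km²) = 8.007 mm.
The 1-cm UH is the DRH scaled by (10 mm)/d, so U_p = 141.0 × 10/8.007 = 176 m³/s.

U_p ≈ 176 m³/s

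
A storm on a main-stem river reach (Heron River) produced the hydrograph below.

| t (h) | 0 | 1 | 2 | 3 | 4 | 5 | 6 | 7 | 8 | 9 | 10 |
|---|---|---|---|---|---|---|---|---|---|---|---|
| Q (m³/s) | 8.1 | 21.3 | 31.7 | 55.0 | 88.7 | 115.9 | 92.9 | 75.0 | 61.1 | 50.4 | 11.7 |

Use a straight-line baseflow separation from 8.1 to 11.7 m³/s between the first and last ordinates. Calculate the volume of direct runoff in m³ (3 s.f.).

Direct-runoff ordinates (Q − Q_b): 0.00, 12.84, 22.88, 45.82, 79.16, 106.00, 82.64, 64.38, 50.12, 39.06, 0.00 m³/s.
ΣQ_DR = 502.9 m³/s.
With Δt = 1 h = 3600 s, V = ΣQ_DR · Δt = 502.9 × 3600 = 1.81 × 10^6 m³.

V ≈ 1.81 × 10^6 m³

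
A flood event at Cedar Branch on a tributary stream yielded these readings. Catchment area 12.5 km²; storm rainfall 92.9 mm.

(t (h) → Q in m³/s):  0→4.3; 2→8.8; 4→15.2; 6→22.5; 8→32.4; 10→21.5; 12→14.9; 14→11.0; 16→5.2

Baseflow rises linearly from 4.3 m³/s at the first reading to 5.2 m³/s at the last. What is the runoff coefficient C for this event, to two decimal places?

ΣQ_DR = 93.05 m³/s; V = ΣQ_DR·Δt = 6.700 × 10^5 m³.
Runoff depth d = V / A = 53.60 mm.
C = d / P = 53.60 / 92.9 = 0.58.

C ≈ 0.58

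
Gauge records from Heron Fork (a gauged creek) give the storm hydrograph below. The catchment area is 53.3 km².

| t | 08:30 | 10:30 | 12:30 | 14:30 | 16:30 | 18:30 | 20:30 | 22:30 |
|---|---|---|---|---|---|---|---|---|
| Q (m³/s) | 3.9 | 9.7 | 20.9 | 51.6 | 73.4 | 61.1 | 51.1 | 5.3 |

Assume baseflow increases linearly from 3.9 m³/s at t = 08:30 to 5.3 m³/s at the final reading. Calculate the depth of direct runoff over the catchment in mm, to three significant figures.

d ≈ 32.4 mm

Direct runoff: 0.00, 5.60, 16.60, 47.10, 68.70, 56.20, 46.00, 0.00 m³/s; ΣQ_DR = 240.2 m³/s.
V = ΣQ_DR · Δt = 240.2 × 7200 s = 1.729 × 10^6 m³.
Over A = 53.3 km², depth = V / A = 32.4 mm.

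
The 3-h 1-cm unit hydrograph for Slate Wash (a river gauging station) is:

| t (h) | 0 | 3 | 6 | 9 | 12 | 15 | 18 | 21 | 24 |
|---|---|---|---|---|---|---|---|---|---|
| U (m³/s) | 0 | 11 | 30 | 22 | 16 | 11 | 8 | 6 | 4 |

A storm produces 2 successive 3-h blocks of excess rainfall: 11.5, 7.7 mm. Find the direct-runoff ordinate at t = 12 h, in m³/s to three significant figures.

Q ≈ 35.3 m³/s

By discrete convolution, Q_j = Σ (P_i / 10 mm) · U_{j−i}.
At t = 12 h (j=4): Q = (11.5/10)·16 + (7.7/10)·22 = 35.3 m³/s.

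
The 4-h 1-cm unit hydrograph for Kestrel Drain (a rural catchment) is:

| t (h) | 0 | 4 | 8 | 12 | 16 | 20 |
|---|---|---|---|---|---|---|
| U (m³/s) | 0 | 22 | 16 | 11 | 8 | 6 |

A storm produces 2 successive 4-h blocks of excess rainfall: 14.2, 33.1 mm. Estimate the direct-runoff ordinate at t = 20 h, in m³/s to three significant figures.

Q ≈ 35.0 m³/s

By discrete convolution, Q_j = Σ (P_i / 10 mm) · U_{j−i}.
At t = 20 h (j=5): Q = (14.2/10)·6 + (33.1/10)·8 = 35.0 m³/s.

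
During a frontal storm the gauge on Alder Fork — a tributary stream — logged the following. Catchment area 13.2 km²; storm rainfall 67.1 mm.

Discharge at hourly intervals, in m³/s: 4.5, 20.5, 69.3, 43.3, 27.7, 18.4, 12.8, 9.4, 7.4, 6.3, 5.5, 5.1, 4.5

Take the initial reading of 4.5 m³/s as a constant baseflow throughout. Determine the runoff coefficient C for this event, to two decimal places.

ΣQ_DR = 176.2 m³/s; V = ΣQ_DR·Δt = 6.343 × 10^5 m³.
Runoff depth d = V / A = 48.05 mm.
C = d / P = 48.05 / 67.1 = 0.72.

C ≈ 0.72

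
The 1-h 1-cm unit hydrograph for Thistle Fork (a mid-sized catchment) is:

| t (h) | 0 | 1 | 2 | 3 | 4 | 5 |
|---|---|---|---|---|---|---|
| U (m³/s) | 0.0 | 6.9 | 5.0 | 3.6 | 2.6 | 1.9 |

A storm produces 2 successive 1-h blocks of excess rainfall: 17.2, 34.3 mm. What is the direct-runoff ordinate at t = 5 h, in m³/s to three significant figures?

Q ≈ 12.2 m³/s

By discrete convolution, Q_j = Σ (P_i / 10 mm) · U_{j−i}.
At t = 5 h (j=5): Q = (17.2/10)·1.9 + (34.3/10)·2.6 = 12.2 m³/s.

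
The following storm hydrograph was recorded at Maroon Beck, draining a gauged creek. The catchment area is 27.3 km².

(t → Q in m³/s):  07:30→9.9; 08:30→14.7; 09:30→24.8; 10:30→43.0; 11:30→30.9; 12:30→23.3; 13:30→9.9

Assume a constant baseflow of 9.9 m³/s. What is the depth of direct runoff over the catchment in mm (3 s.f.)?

Direct runoff: 0.0, 4.8, 14.9, 33.1, 21.0, 13.4, 0.0 m³/s; ΣQ_DR = 87.20 m³/s.
V = ΣQ_DR · Δt = 87.20 × 3600 s = 3.139 × 10^5 m³.
Over A = 27.3 km², depth = V / A = 11.5 mm.

d ≈ 11.5 mm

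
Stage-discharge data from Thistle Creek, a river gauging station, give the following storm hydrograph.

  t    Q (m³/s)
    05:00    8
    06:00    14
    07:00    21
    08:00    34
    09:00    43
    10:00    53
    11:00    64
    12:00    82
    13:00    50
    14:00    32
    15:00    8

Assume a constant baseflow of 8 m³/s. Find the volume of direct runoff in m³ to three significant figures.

V ≈ 1.16 × 10^6 m³

Direct-runoff ordinates (Q − Q_b): 0.0, 6.0, 13.0, 26.0, 35.0, 45.0, 56.0, 74.0, 42.0, 24.0, 0.0 m³/s.
ΣQ_DR = 321.0 m³/s.
With Δt = 1 h = 3600 s, V = ΣQ_DR · Δt = 321.0 × 3600 = 1.16 × 10^6 m³.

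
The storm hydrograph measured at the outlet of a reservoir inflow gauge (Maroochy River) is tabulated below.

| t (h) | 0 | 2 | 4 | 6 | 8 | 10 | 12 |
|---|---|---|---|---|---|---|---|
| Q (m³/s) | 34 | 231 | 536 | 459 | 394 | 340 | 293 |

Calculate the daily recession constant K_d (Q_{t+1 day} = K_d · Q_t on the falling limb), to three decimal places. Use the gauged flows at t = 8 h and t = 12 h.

K_d ≈ 0.169

Between t = 8 h and t = 12 h the flow falls from 394 to 293 m³/s over 2×2 h = 4 h.
Per-interval ratio K = (293/394)^(1/2) = 0.8624; K_d = K^(24/2) = 0.169.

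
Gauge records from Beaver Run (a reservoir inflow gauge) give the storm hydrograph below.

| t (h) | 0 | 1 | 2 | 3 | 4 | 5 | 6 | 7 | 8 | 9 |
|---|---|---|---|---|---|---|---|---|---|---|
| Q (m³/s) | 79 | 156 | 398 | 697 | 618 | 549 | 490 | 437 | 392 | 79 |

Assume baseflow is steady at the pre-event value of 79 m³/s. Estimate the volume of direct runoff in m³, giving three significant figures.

V ≈ 1.12 × 10^7 m³

Direct-runoff ordinates (Q − Q_b): 0.0, 77.0, 319.0, 618.0, 539.0, 470.0, 411.0, 358.0, 313.0, 0.0 m³/s.
ΣQ_DR = 3105 m³/s.
With Δt = 1 h = 3600 s, V = ΣQ_DR · Δt = 3105 × 3600 = 1.12 × 10^7 m³.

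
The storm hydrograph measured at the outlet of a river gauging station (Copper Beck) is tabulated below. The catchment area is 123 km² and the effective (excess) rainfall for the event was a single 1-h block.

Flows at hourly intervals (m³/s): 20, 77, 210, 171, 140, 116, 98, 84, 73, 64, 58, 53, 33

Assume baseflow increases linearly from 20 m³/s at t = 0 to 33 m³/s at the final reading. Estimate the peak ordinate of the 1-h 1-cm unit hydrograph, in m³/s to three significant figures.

U_p ≈ 75.3 m³/s

Direct runoff: 0.00, 55.92, 187.83, 147.75, 115.67, 90.58, 71.50, 56.42, 44.33, 34.25, 27.17, 21.08, 0.00 m³/s; ΣQ_DR = 852.5 m³/s, peak = 187.83 m³/s.
Runoff depth d = ΣQ_DR·Δt / A = 852.5 × 3600 / (123 km²) = 24.95 mm.
The 1-cm UH is the DRH scaled by (10 mm)/d, so U_p = 187.83 × 10/24.95 = 75.3 m³/s.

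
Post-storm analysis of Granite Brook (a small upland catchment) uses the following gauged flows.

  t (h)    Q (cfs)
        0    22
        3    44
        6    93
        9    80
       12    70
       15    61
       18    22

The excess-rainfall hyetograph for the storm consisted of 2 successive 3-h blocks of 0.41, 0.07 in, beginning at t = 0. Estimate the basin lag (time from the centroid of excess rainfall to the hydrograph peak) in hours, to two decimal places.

t_L ≈ 4.06 h

Centroid of excess rainfall: t_c = Σ P_i·t̄_i / ΣP_i = 1.9375 h (block centres at 1.5, 4.5 h).
Hydrograph peak occurs at t = 6 h, so basin lag t_L = 6 − 1.9375 = 4.06 h.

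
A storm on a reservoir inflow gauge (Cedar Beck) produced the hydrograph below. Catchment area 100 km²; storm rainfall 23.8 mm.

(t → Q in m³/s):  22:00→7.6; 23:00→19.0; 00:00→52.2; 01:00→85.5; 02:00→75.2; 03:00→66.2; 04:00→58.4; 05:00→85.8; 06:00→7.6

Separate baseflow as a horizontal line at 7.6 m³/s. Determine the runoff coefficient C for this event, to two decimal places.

ΣQ_DR = 389.1 m³/s; V = ΣQ_DR·Δt = 1.401 × 10^6 m³.
Runoff depth d = V / A = 14.01 mm.
C = d / P = 14.01 / 23.8 = 0.59.

C ≈ 0.59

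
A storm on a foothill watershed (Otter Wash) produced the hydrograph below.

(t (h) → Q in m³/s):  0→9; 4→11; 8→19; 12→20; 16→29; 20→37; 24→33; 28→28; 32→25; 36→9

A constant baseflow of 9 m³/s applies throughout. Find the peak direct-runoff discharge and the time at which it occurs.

Subtracting baseflow gives direct-runoff ordinates: 0.0, 2.0, 10.0, 11.0, 20.0, 28.0, 24.0, 19.0, 16.0, 0.0 m³/s.
The maximum is 28.0 m³/s, occurring at the reading for t = 20 h.

Q_p = 28.0 m³/s at t = 20 h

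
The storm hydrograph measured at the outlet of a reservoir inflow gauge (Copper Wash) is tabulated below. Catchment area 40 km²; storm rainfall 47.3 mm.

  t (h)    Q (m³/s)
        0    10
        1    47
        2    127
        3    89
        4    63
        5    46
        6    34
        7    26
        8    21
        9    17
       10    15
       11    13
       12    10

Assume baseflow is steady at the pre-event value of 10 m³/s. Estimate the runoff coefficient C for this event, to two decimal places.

C ≈ 0.74

ΣQ_DR = 388.0 m³/s; V = ΣQ_DR·Δt = 1.397 × 10^6 m³.
Runoff depth d = V / A = 34.92 mm.
C = d / P = 34.92 / 47.3 = 0.74.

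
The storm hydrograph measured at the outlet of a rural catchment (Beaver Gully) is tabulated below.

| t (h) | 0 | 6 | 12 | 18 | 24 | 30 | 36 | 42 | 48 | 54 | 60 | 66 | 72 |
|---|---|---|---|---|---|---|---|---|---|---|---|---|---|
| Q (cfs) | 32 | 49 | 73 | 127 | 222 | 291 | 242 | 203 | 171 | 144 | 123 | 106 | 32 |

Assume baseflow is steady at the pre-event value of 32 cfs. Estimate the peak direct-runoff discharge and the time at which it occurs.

Q_p = 259.0 cfs at t = 30 h

Subtracting baseflow gives direct-runoff ordinates: 0.0, 17.0, 41.0, 95.0, 190.0, 259.0, 210.0, 171.0, 139.0, 112.0, 91.0, 74.0, 0.0 cfs.
The maximum is 259.0 cfs, occurring at the reading for t = 30 h.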